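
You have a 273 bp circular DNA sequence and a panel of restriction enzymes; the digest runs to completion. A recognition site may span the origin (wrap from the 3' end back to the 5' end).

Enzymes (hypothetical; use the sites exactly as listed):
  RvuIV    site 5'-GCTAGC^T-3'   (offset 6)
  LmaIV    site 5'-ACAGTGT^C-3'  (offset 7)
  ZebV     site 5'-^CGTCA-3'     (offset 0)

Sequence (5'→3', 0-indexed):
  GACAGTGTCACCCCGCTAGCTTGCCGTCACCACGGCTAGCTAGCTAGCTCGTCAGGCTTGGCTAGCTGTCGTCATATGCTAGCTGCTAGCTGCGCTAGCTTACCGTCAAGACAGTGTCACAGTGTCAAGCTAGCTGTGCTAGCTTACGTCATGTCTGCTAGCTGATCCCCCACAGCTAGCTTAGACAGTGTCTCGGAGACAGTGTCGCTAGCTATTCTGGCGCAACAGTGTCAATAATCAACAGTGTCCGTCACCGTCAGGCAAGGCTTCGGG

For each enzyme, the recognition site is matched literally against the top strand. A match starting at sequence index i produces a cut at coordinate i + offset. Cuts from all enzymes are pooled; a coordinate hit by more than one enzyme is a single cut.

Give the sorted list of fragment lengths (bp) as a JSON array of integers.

Site scan:
  RvuIV (GCTAGCT, off=6): starts [14, 34, 38, 42, 60, 77, 84, 93, 128, 137, 156, 174, 206] → cuts [20, 40, 44, 48, 66, 83, 90, 99, 134, 143, 162, 180, 212]
  LmaIV (ACAGTGTC, off=7): starts [1, 110, 118, 184, 198, 224, 240] → cuts [8, 117, 125, 191, 205, 231, 247]
  ZebV (CGTCA, off=0): starts [24, 49, 69, 103, 146, 248, 254] → cuts [24, 49, 69, 103, 146, 248, 254]

All cut coordinates (distinct, sorted): [8, 20, 24, 40, 44, 48, 49, 66, 69, 83, 90, 99, 103, 117, 125, 134, 143, 146, 162, 180, 191, 205, 212, 231, 247, 248, 254]

Fragments:
  8→20: 12 bp
  20→24: 4 bp
  24→40: 16 bp
  40→44: 4 bp
  44→48: 4 bp
  48→49: 1 bp
  49→66: 17 bp
  66→69: 3 bp
  69→83: 14 bp
  83→90: 7 bp
  90→99: 9 bp
  99→103: 4 bp
  103→117: 14 bp
  117→125: 8 bp
  125→134: 9 bp
  134→143: 9 bp
  143→146: 3 bp
  146→162: 16 bp
  162→180: 18 bp
  180→191: 11 bp
  191→205: 14 bp
  205→212: 7 bp
  212→231: 19 bp
  231→247: 16 bp
  247→248: 1 bp
  248→254: 6 bp
  254→8 (wrap): 273-254+8 = 27 bp

[1,1,3,3,4,4,4,4,6,7,7,8,9,9,9,11,12,14,14,14,16,16,16,17,18,19,27]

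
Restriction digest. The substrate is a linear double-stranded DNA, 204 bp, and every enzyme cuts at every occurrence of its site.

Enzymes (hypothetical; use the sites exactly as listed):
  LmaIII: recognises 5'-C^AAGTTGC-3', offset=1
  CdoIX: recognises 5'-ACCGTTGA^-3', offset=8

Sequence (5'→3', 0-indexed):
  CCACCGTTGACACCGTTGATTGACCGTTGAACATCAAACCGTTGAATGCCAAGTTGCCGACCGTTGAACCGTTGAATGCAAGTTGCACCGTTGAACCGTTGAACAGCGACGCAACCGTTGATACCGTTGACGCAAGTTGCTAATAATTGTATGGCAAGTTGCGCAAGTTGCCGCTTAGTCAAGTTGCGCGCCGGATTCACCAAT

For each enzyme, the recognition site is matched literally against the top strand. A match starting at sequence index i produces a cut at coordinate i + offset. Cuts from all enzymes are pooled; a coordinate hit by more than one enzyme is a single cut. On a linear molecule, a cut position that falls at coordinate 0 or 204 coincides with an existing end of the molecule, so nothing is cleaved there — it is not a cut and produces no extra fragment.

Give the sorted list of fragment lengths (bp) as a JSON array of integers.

[3,4,5,8,8,9,9,9,10,11,15,15,16,17,19,22,24]

Site scan:
  LmaIII CAAGTTGC/1: at [49, 78, 132, 154, 163, 179] ⇒ [50, 79, 133, 155, 164, 180]
  CdoIX ACCGTTGA/8: at [2, 11, 22, 37, 59, 67, 86, 94, 113, 122] ⇒ [10, 19, 30, 45, 67, 75, 94, 102, 121, 130]

All cut coordinates (distinct, sorted): [10, 19, 30, 45, 50, 67, 75, 79, 94, 102, 121, 130, 133, 155, 164, 180]

Fragments:
  [0,10): 10 bp
  [10,19): 9 bp
  [19,30): 11 bp
  [30,45): 15 bp
  [45,50): 5 bp
  [50,67): 17 bp
  [67,75): 8 bp
  [75,79): 4 bp
  [79,94): 15 bp
  [94,102): 8 bp
  [102,121): 19 bp
  [121,130): 9 bp
  [130,133): 3 bp
  [133,155): 22 bp
  [155,164): 9 bp
  [164,180): 16 bp
  [180,204): 24 bp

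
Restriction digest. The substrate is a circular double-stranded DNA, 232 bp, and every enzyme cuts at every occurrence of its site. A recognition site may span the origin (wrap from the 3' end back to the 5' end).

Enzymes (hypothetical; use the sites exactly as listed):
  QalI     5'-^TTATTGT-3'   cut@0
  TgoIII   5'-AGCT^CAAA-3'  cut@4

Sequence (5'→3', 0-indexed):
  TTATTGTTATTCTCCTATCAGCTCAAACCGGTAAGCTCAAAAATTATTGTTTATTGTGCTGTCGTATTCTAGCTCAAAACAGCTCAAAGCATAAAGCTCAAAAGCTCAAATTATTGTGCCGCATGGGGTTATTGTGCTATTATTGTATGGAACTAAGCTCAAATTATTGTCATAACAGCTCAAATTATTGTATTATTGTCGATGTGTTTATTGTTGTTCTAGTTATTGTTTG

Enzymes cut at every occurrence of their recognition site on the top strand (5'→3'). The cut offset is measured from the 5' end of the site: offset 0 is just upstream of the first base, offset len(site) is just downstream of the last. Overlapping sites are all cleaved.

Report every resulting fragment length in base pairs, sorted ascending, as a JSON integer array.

[4,4,4,6,7,8,8,10,10,11,14,14,15,15,17,18,20,23,24]

Per-enzyme occurrences:
  QalI TTATTGT/0: at [0, 43, 50, 110, 128, 139, 163, 184, 192, 207, 222] ⇒ [0, 43, 50, 110, 128, 139, 163, 184, 192, 207, 222]
  TgoIII AGCTCAAA/4: at [19, 33, 70, 80, 94, 102, 155, 176] ⇒ [23, 37, 74, 84, 98, 106, 159, 180]

Pooled cuts: [0, 23, 37, 43, 50, 74, 84, 98, 106, 110, 128, 139, 159, 163, 180, 184, 192, 207, 222]

Fragments:
  0→23: 23 bp
  23→37: 14 bp
  37→43: 6 bp
  43→50: 7 bp
  50→74: 24 bp
  74→84: 10 bp
  84→98: 14 bp
  98→106: 8 bp
  106→110: 4 bp
  110→128: 18 bp
  128→139: 11 bp
  139→159: 20 bp
  159→163: 4 bp
  163→180: 17 bp
  180→184: 4 bp
  184→192: 8 bp
  192→207: 15 bp
  207→222: 15 bp
  222→0 (wrap): 232-222+0 = 10 bp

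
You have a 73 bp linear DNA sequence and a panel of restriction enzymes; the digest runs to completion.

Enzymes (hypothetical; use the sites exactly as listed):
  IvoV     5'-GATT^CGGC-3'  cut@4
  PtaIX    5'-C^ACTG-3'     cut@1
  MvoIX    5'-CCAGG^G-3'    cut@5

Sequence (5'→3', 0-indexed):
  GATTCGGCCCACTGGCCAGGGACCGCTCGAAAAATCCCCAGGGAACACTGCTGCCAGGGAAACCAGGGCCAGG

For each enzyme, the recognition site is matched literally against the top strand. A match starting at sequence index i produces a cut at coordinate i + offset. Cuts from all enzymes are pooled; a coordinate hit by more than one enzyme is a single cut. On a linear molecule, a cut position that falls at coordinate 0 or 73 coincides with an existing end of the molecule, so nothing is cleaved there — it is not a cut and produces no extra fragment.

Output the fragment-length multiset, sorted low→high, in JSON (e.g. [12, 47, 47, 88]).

[4,4,6,6,9,10,12,22]

Site scan:
  IvoV (GATTCGGC, off=4): starts [0] → cuts [4]
  PtaIX (CACTG, off=1): starts [9, 45] → cuts [10, 46]
  MvoIX (CCAGGG, off=5): starts [15, 37, 53, 62] → cuts [20, 42, 58, 67]

All cut coordinates (distinct, sorted): [4, 10, 20, 42, 46, 58, 67]

Fragments:
  [0,4): 4 bp
  [4,10): 6 bp
  [10,20): 10 bp
  [20,42): 22 bp
  [42,46): 4 bp
  [46,58): 12 bp
  [58,67): 9 bp
  [67,73): 6 bp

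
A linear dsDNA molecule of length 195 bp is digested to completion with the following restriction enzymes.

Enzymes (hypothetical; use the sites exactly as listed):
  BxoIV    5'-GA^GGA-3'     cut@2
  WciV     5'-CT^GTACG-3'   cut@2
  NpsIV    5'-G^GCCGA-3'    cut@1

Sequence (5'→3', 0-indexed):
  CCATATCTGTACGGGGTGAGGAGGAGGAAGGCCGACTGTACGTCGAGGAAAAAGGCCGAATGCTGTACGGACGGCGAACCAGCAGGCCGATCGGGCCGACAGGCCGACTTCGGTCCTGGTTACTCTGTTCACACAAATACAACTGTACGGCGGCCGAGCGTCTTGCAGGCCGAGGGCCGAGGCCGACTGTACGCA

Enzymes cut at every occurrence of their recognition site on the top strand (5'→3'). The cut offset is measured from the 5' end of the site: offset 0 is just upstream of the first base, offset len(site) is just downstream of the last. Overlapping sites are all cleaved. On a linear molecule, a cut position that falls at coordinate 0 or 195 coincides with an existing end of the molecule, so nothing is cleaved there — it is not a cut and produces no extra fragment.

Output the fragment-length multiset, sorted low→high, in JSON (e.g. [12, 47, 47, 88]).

[3,3,5,6,7,7,7,7,8,8,8,8,9,9,10,11,16,21,42]

Per-enzyme occurrences:
  BxoIV GAGGA/2: at [17, 20, 23, 44] ⇒ [19, 22, 25, 46]
  WciV CTGTACG/2: at [6, 35, 62, 142, 186] ⇒ [8, 37, 64, 144, 188]
  NpsIV GGCCGA/1: at [29, 53, 84, 93, 101, 151, 167, 174, 180] ⇒ [30, 54, 85, 94, 102, 152, 168, 175, 181]

All cut coordinates (distinct, sorted): [8, 19, 22, 25, 30, 37, 46, 54, 64, 85, 94, 102, 144, 152, 168, 175, 181, 188]

Fragment lengths:
  [0,8): 8 bp
  [8,19): 11 bp
  [19,22): 3 bp
  [22,25): 3 bp
  [25,30): 5 bp
  [30,37): 7 bp
  [37,46): 9 bp
  [46,54): 8 bp
  [54,64): 10 bp
  [64,85): 21 bp
  [85,94): 9 bp
  [94,102): 8 bp
  [102,144): 42 bp
  [144,152): 8 bp
  [152,168): 16 bp
  [168,175): 7 bp
  [175,181): 6 bp
  [181,188): 7 bp
  [188,195): 7 bp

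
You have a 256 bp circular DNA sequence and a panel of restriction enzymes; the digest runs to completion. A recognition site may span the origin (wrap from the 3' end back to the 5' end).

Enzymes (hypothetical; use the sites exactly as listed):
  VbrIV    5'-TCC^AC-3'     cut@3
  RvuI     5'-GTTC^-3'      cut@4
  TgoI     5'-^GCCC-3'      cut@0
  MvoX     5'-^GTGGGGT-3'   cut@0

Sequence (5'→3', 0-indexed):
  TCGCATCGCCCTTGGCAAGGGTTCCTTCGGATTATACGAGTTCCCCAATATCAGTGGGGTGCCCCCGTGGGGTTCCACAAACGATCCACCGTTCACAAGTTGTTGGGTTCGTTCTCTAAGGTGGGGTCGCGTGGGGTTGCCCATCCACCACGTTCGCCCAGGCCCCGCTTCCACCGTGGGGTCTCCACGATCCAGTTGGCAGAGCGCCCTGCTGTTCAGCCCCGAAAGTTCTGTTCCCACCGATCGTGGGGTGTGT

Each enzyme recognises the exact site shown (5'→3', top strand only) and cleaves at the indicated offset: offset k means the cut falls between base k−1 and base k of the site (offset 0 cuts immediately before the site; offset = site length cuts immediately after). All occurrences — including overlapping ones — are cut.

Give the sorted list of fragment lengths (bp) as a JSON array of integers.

Per-enzyme occurrences:
  VbrIV (TCCAC, off=3): starts [73, 84, 143, 169, 183] → cuts [76, 87, 146, 172, 186]
  RvuI (GTTC, off=4): starts [20, 39, 71, 90, 106, 110, 151, 213, 227, 232, 254] → cuts [2, 24, 43, 75, 94, 110, 114, 155, 217, 231, 236]
  TgoI (GCCC, off=0): starts [7, 60, 138, 155, 161, 205, 218] → cuts [7, 60, 138, 155, 161, 205, 218]
  MvoX (GTGGGGT, off=0): starts [53, 66, 120, 130, 175, 245] → cuts [53, 66, 120, 130, 175, 245]

All cut coordinates (distinct, sorted): [2, 7, 24, 43, 53, 60, 66, 75, 76, 87, 94, 110, 114, 120, 130, 138, 146, 155, 161, 172, 175, 186, 205, 217, 218, 231, 236, 245]

Fragment lengths:
  2→7: 5 bp
  7→24: 17 bp
  24→43: 19 bp
  43→53: 10 bp
  53→60: 7 bp
  60→66: 6 bp
  66→75: 9 bp
  75→76: 1 bp
  76→87: 11 bp
  87→94: 7 bp
  94→110: 16 bp
  110→114: 4 bp
  114→120: 6 bp
  120→130: 10 bp
  130→138: 8 bp
  138→146: 8 bp
  146→155: 9 bp
  155→161: 6 bp
  161→172: 11 bp
  172→175: 3 bp
  175→186: 11 bp
  186→205: 19 bp
  205→217: 12 bp
  217→218: 1 bp
  218→231: 13 bp
  231→236: 5 bp
  236→245: 9 bp
  245→2 (wrap): 256-245+2 = 13 bp

[1,1,3,4,5,5,6,6,6,7,7,8,8,9,9,9,10,10,11,11,11,12,13,13,16,17,19,19]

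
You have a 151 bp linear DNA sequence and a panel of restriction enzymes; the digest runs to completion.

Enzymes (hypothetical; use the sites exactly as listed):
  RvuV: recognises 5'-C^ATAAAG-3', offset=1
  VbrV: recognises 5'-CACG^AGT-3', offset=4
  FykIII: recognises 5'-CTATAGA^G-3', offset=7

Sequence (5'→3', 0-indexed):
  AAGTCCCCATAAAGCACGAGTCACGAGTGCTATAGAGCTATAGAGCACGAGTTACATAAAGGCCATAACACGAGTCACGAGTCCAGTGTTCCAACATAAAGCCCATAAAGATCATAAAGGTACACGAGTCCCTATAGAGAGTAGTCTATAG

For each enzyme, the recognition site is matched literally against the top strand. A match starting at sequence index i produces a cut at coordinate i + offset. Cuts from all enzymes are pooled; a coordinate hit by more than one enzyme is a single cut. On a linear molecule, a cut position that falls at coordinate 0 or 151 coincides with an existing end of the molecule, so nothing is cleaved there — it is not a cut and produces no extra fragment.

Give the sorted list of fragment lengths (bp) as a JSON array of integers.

Scan for sites:
  RvuV CATAAAG/1: at [7, 54, 94, 103, 112] ⇒ [8, 55, 95, 104, 113]
  VbrV CACGAGT/4: at [14, 21, 45, 68, 75, 122] ⇒ [18, 25, 49, 72, 79, 126]
  FykIII CTATAGAG/7: at [29, 37, 131] ⇒ [36, 44, 138]

All cut coordinates (distinct, sorted): [8, 18, 25, 36, 44, 49, 55, 72, 79, 95, 104, 113, 126, 138]

Fragments:
  [0,8): 8 bp
  [8,18): 10 bp
  [18,25): 7 bp
  [25,36): 11 bp
  [36,44): 8 bp
  [44,49): 5 bp
  [49,55): 6 bp
  [55,72): 17 bp
  [72,79): 7 bp
  [79,95): 16 bp
  [95,104): 9 bp
  [104,113): 9 bp
  [113,126): 13 bp
  [126,138): 12 bp
  [138,151): 13 bp

[5,6,7,7,8,8,9,9,10,11,12,13,13,16,17]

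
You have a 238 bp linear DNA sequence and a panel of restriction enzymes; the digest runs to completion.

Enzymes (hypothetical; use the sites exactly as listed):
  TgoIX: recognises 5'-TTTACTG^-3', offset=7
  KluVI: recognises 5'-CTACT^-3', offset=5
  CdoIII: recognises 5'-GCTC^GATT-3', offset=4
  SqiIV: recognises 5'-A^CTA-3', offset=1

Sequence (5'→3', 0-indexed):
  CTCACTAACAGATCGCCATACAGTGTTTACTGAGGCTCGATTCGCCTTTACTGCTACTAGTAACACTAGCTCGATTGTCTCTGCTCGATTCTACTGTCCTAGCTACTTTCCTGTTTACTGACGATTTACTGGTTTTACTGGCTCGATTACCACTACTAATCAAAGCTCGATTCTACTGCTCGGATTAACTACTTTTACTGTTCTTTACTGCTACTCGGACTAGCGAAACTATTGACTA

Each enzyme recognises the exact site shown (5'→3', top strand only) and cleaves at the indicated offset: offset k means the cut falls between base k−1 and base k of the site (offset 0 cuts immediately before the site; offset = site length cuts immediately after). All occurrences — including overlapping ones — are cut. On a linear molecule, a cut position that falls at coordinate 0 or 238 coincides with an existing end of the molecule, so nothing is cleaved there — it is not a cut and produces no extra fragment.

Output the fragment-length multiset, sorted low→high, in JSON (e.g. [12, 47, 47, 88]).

Site scan:
  TgoIX TTTACTG/7: at [25, 46, 113, 124, 133, 193, 203] ⇒ [32, 53, 120, 131, 140, 200, 210]
  KluVI CTACT/5: at [53, 90, 102, 152, 172, 188, 210] ⇒ [58, 95, 107, 157, 177, 193, 215]
  CdoIII GCTCGATT/4: at [34, 68, 82, 140, 164] ⇒ [38, 72, 86, 144, 168]
  SqiIV ACTA/1: at [3, 55, 64, 151, 154, 187, 218, 227, 234] ⇒ [4, 56, 65, 152, 155, 188, 219, 228, 235]

Pooled cuts: [4, 32, 38, 53, 56, 58, 65, 72, 86, 95, 107, 120, 131, 140, 144, 152, 155, 157, 168, 177, 188, 193, 200, 210, 215, 219, 228, 235]

Fragments:
  [0,4): 4 bp
  [4,32): 28 bp
  [32,38): 6 bp
  [38,53): 15 bp
  [53,56): 3 bp
  [56,58): 2 bp
  [58,65): 7 bp
  [65,72): 7 bp
  [72,86): 14 bp
  [86,95): 9 bp
  [95,107): 12 bp
  [107,120): 13 bp
  [120,131): 11 bp
  [131,140): 9 bp
  [140,144): 4 bp
  [144,152): 8 bp
  [152,155): 3 bp
  [155,157): 2 bp
  [157,168): 11 bp
  [168,177): 9 bp
  [177,188): 11 bp
  [188,193): 5 bp
  [193,200): 7 bp
  [200,210): 10 bp
  [210,215): 5 bp
  [215,219): 4 bp
  [219,228): 9 bp
  [228,235): 7 bp
  [235,238): 3 bp

[2,2,3,3,3,4,4,4,5,5,6,7,7,7,7,8,9,9,9,9,10,11,11,11,12,13,14,15,28]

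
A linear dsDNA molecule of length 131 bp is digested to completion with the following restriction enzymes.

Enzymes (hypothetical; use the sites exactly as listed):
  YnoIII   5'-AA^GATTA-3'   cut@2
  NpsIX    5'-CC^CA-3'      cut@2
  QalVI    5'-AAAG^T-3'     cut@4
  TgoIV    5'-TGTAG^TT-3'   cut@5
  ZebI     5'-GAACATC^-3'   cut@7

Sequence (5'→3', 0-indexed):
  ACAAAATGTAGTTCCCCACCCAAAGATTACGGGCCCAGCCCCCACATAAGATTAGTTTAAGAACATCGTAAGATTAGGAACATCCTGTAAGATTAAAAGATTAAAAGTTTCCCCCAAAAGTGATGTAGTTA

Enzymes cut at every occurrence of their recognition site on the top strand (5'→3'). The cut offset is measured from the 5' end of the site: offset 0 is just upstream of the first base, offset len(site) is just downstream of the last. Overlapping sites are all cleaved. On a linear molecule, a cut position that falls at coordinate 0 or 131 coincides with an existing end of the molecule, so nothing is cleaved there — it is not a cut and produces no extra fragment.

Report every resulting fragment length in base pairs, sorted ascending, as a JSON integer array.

[3,4,4,4,5,6,6,7,7,7,8,8,9,11,11,13,18]

Site scan:
  YnoIII AAGATTA/2: at [22, 47, 69, 88, 96] ⇒ [24, 49, 71, 90, 98]
  NpsIX CCCA/2: at [14, 18, 33, 40, 112] ⇒ [16, 20, 35, 42, 114]
  QalVI AAAGT/4: at [103, 116] ⇒ [107, 120]
  TgoIV TGTAGTT/5: at [6, 123] ⇒ [11, 128]
  ZebI GAACATC/7: at [60, 77] ⇒ [67, 84]

All cut coordinates (distinct, sorted): [11, 16, 20, 24, 35, 42, 49, 67, 71, 84, 90, 98, 107, 114, 120, 128]

Fragments:
  [0,11): 11 bp
  [11,16): 5 bp
  [16,20): 4 bp
  [20,24): 4 bp
  [24,35): 11 bp
  [35,42): 7 bp
  [42,49): 7 bp
  [49,67): 18 bp
  [67,71): 4 bp
  [71,84): 13 bp
  [84,90): 6 bp
  [90,98): 8 bp
  [98,107): 9 bp
  [107,114): 7 bp
  [114,120): 6 bp
  [120,128): 8 bp
  [128,131): 3 bp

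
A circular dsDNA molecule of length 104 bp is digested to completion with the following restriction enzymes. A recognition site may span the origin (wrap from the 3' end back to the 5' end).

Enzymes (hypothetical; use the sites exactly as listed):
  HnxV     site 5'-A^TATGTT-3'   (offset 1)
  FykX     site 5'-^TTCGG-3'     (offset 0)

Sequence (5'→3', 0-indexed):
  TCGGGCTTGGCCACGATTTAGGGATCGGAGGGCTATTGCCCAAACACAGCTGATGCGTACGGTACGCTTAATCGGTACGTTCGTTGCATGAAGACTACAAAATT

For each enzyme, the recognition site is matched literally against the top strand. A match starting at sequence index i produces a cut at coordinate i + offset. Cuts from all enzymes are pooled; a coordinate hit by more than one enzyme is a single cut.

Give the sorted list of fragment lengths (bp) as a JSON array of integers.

Site scan:
  HnxV (ATATGTT, off=1): no sites
  FykX TTCGG/0: at [103] ⇒ [103]

All cut coordinates (distinct, sorted): [103]

Fragment lengths:
  103→103 (wrap): 104-103+103 = 104 bp

[104]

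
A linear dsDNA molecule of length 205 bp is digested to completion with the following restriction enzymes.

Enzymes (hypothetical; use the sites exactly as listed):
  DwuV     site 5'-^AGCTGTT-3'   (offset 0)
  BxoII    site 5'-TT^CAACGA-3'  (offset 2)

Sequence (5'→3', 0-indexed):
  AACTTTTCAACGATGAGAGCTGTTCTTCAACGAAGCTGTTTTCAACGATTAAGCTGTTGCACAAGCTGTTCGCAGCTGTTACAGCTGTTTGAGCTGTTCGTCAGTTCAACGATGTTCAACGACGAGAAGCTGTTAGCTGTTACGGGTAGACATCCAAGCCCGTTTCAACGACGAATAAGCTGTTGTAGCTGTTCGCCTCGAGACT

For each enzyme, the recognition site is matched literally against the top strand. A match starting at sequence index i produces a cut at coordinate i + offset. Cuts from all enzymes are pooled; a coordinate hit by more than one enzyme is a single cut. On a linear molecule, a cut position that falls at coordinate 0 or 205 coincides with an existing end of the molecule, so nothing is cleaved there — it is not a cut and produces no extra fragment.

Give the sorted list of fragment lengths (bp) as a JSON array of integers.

[6,7,7,9,9,9,9,9,10,10,10,10,11,12,12,15,19,31]

Per-enzyme occurrences:
  DwuV (AGCTGTT, off=0): starts [17, 33, 51, 63, 73, 82, 91, 127, 134, 177, 186] → cuts [17, 33, 51, 63, 73, 82, 91, 127, 134, 177, 186]
  BxoII (TTCAACGA, off=2): starts [5, 25, 40, 104, 114, 163] → cuts [7, 27, 42, 106, 116, 165]

All cut coordinates (distinct, sorted): [7, 17, 27, 33, 42, 51, 63, 73, 82, 91, 106, 116, 127, 134, 165, 177, 186]

Fragment lengths:
  [0,7): 7 bp
  [7,17): 10 bp
  [17,27): 10 bp
  [27,33): 6 bp
  [33,42): 9 bp
  [42,51): 9 bp
  [51,63): 12 bp
  [63,73): 10 bp
  [73,82): 9 bp
  [82,91): 9 bp
  [91,106): 15 bp
  [106,116): 10 bp
  [116,127): 11 bp
  [127,134): 7 bp
  [134,165): 31 bp
  [165,177): 12 bp
  [177,186): 9 bp
  [186,205): 19 bp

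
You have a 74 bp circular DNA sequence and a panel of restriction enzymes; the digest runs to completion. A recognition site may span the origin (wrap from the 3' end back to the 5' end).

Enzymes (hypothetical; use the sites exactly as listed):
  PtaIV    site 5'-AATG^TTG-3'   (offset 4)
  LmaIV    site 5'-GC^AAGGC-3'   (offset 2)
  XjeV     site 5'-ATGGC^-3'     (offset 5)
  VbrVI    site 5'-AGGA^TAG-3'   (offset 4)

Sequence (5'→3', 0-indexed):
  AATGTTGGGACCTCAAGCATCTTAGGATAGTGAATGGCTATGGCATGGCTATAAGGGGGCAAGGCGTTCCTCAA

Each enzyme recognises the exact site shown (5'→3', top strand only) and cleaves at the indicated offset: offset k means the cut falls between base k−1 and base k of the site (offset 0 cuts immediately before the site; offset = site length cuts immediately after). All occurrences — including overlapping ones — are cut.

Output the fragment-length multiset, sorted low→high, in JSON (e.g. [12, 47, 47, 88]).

Site scan:
  PtaIV (AATGTTG, off=4): starts [0] → cuts [4]
  LmaIV (GCAAGGC, off=2): starts [58] → cuts [60]
  XjeV (ATGGC, off=5): starts [33, 39, 44] → cuts [38, 44, 49]
  VbrVI (AGGATAG, off=4): starts [23] → cuts [27]

All cut coordinates (distinct, sorted): [4, 27, 38, 44, 49, 60]

Fragment lengths:
  4→27: 23 bp
  27→38: 11 bp
  38→44: 6 bp
  44→49: 5 bp
  49→60: 11 bp
  60→4 (wrap): 74-60+4 = 18 bp

[5,6,11,11,18,23]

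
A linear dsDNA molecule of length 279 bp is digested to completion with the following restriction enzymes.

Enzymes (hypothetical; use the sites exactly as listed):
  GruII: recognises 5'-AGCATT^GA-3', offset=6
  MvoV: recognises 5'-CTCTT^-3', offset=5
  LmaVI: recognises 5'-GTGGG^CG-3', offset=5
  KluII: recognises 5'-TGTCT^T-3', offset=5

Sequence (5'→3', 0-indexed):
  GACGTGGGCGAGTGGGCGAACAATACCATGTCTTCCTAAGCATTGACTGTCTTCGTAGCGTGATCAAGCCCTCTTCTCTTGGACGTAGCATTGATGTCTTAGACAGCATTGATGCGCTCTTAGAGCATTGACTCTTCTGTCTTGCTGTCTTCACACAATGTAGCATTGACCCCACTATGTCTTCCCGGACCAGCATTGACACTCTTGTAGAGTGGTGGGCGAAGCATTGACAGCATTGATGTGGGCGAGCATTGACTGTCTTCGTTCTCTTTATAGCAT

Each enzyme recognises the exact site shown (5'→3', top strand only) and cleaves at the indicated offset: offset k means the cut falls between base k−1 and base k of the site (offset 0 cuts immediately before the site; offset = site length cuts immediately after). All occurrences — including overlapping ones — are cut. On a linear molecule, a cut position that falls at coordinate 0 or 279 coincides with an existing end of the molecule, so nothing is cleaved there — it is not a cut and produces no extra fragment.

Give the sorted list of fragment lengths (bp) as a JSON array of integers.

Scan for sites:
  GruII (AGCATTGA, off=6): starts [38, 86, 104, 123, 161, 191, 222, 231, 247] → cuts [44, 92, 110, 129, 167, 197, 228, 237, 253]
  MvoV (CTCTT, off=5): starts [70, 75, 116, 131, 201, 266] → cuts [75, 80, 121, 136, 206, 271]
  LmaVI (GTGGGCG, off=5): starts [3, 11, 214, 240] → cuts [8, 16, 219, 245]
  KluII (TGTCTT, off=5): starts [28, 47, 94, 137, 145, 177, 256] → cuts [33, 52, 99, 142, 150, 182, 261]

Pooled cuts: [8, 16, 33, 44, 52, 75, 80, 92, 99, 110, 121, 129, 136, 142, 150, 167, 182, 197, 206, 219, 228, 237, 245, 253, 261, 271]

Fragment lengths:
  [0,8): 8 bp
  [8,16): 8 bp
  [16,33): 17 bp
  [33,44): 11 bp
  [44,52): 8 bp
  [52,75): 23 bp
  [75,80): 5 bp
  [80,92): 12 bp
  [92,99): 7 bp
  [99,110): 11 bp
  [110,121): 11 bp
  [121,129): 8 bp
  [129,136): 7 bp
  [136,142): 6 bp
  [142,150): 8 bp
  [150,167): 17 bp
  [167,182): 15 bp
  [182,197): 15 bp
  [197,206): 9 bp
  [206,219): 13 bp
  [219,228): 9 bp
  [228,237): 9 bp
  [237,245): 8 bp
  [245,253): 8 bp
  [253,261): 8 bp
  [261,271): 10 bp
  [271,279): 8 bp

[5,6,7,7,8,8,8,8,8,8,8,8,8,9,9,9,10,11,11,11,12,13,15,15,17,17,23]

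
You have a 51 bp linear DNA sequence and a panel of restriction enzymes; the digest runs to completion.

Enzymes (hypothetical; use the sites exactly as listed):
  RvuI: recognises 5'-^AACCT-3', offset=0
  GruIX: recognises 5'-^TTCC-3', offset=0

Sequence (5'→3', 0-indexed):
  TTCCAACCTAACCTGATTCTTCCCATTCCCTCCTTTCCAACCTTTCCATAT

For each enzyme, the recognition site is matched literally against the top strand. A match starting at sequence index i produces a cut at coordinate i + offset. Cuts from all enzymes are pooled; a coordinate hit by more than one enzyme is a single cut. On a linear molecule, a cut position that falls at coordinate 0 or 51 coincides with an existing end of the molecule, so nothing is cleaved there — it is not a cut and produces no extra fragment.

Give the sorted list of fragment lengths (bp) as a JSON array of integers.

Scan for sites:
  RvuI AACCT/0: at [4, 9, 38] ⇒ [4, 9, 38]
  GruIX TTCC/0: at [0, 19, 25, 34, 43] ⇒ [19, 25, 34, 43] (position 0 is a terminus of the linear molecule — no cut)

Pooled cuts: [4, 9, 19, 25, 34, 38, 43]

Fragment lengths:
  [0,4): 4 bp
  [4,9): 5 bp
  [9,19): 10 bp
  [19,25): 6 bp
  [25,34): 9 bp
  [34,38): 4 bp
  [38,43): 5 bp
  [43,51): 8 bp

[4,4,5,5,6,8,9,10]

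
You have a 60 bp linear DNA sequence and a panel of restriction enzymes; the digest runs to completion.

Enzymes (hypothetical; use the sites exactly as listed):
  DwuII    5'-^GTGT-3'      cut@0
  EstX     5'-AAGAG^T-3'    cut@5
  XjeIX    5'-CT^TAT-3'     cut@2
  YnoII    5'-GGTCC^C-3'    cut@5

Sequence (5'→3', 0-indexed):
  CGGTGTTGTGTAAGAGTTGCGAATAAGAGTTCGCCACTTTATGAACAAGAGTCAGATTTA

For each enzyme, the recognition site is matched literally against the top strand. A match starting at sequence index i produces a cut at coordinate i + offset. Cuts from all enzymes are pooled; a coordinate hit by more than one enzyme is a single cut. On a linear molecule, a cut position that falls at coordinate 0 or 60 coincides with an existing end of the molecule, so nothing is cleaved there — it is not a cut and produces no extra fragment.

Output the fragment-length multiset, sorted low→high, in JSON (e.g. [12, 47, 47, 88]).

[2,5,9,9,13,22]

Per-enzyme occurrences:
  DwuII GTGT/0: at [2, 7] ⇒ [2, 7]
  EstX AAGAGT/5: at [11, 24, 46] ⇒ [16, 29, 51]
  XjeIX (CTTAT, off=2): no sites
  YnoII (GGTCCC, off=5): no sites

Pooled cuts: [2, 7, 16, 29, 51]

Fragments:
  [0,2): 2 bp
  [2,7): 5 bp
  [7,16): 9 bp
  [16,29): 13 bp
  [29,51): 22 bp
  [51,60): 9 bp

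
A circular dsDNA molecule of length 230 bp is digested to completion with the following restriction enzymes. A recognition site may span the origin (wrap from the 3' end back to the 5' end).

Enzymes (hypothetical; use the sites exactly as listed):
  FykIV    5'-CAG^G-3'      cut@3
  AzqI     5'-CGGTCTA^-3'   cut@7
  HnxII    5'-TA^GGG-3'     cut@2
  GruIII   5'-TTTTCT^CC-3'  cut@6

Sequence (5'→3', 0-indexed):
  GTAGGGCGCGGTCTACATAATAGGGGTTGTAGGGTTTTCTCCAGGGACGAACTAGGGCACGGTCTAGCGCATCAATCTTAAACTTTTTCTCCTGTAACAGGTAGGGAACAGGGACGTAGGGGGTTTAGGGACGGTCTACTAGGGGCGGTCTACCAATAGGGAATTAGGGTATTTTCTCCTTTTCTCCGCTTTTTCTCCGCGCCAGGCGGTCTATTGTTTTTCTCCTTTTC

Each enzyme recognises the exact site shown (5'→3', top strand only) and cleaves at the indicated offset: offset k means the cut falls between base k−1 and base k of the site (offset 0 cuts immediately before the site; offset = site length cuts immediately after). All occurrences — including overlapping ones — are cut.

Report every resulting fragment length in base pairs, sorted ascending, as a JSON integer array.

[3,3,4,6,7,7,8,8,8,8,9,9,9,9,10,10,10,10,11,11,11,11,12,12,24]

Scan for sites:
  FykIV (CAGG, off=3): starts [41, 97, 108, 202] → cuts [44, 100, 111, 205]
  AzqI (CGGTCTA, off=7): starts [8, 59, 131, 145, 206] → cuts [15, 66, 138, 152, 213]
  HnxII (TAGGG, off=2): starts [1, 20, 29, 52, 101, 116, 125, 139, 156, 164] → cuts [3, 22, 31, 54, 103, 118, 127, 141, 158, 166]
  GruIII (TTTTCTCC, off=6): starts [34, 84, 171, 179, 190, 217] → cuts [40, 90, 177, 185, 196, 223]

All cut coordinates (distinct, sorted): [3, 15, 22, 31, 40, 44, 54, 66, 90, 100, 103, 111, 118, 127, 138, 141, 152, 158, 166, 177, 185, 196, 205, 213, 223]

Fragment lengths:
  3→15: 12 bp
  15→22: 7 bp
  22→31: 9 bp
  31→40: 9 bp
  40→44: 4 bp
  44→54: 10 bp
  54→66: 12 bp
  66→90: 24 bp
  90→100: 10 bp
  100→103: 3 bp
  103→111: 8 bp
  111→118: 7 bp
  118→127: 9 bp
  127→138: 11 bp
  138→141: 3 bp
  141→152: 11 bp
  152→158: 6 bp
  158→166: 8 bp
  166→177: 11 bp
  177→185: 8 bp
  185→196: 11 bp
  196→205: 9 bp
  205→213: 8 bp
  213→223: 10 bp
  223→3 (wrap): 230-223+3 = 10 bp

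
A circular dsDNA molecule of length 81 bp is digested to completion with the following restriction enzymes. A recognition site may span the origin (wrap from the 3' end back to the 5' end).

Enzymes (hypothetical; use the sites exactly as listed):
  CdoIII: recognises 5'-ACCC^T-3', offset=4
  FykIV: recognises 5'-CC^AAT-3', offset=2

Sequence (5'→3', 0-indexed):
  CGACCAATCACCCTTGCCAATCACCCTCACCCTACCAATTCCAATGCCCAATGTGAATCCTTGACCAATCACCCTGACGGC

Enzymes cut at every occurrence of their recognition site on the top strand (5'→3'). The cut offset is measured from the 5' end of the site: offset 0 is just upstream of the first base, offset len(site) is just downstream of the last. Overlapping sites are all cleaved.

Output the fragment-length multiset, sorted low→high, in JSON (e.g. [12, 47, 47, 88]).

[4,5,6,6,7,8,8,8,12,17]

Scan for sites:
  CdoIII ACCCT/4: at [9, 22, 28, 70] ⇒ [13, 26, 32, 74]
  FykIV CCAAT/2: at [3, 16, 34, 40, 47, 64] ⇒ [5, 18, 36, 42, 49, 66]

Pooled cuts: [5, 13, 18, 26, 32, 36, 42, 49, 66, 74]

Fragments:
  5→13: 8 bp
  13→18: 5 bp
  18→26: 8 bp
  26→32: 6 bp
  32→36: 4 bp
  36→42: 6 bp
  42→49: 7 bp
  49→66: 17 bp
  66→74: 8 bp
  74→5 (wrap): 81-74+5 = 12 bp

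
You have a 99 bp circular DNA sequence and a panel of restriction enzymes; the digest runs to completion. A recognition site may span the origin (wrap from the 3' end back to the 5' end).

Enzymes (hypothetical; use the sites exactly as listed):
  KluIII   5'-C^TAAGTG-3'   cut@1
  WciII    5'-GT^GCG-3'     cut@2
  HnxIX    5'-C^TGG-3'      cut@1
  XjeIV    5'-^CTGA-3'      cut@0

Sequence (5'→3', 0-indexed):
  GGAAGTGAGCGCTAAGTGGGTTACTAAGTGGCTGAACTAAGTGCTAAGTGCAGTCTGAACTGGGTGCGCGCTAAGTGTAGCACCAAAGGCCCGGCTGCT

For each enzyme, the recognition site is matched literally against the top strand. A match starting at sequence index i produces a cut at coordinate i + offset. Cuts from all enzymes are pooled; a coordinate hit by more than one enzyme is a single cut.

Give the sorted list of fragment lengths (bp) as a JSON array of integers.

[5,6,6,6,7,7,10,12,13,27]

Per-enzyme occurrences:
  KluIII CTAAGTG/1: at [11, 23, 36, 43, 70] ⇒ [12, 24, 37, 44, 71]
  WciII GTGCG/2: at [63] ⇒ [65]
  HnxIX CTGG/1: at [59, 97] ⇒ [60, 98]
  XjeIV CTGA/0: at [31, 54] ⇒ [31, 54]

All cut coordinates (distinct, sorted): [12, 24, 31, 37, 44, 54, 60, 65, 71, 98]

Fragment lengths:
  12→24: 12 bp
  24→31: 7 bp
  31→37: 6 bp
  37→44: 7 bp
  44→54: 10 bp
  54→60: 6 bp
  60→65: 5 bp
  65→71: 6 bp
  71→98: 27 bp
  98→12 (wrap): 99-98+12 = 13 bp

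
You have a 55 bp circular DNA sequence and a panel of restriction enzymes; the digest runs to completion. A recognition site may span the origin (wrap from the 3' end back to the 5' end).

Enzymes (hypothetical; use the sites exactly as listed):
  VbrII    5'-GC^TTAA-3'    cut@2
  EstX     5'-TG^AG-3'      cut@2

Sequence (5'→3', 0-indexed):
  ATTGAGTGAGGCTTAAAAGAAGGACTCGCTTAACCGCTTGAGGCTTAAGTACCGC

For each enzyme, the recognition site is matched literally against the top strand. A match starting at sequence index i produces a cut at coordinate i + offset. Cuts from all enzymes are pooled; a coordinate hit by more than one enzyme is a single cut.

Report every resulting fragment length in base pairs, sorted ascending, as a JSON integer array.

Per-enzyme occurrences:
  VbrII GCTTAA/2: at [10, 27, 42] ⇒ [12, 29, 44]
  EstX TGAG/2: at [2, 6, 38] ⇒ [4, 8, 40]

Pooled cuts: [4, 8, 12, 29, 40, 44]

Fragment lengths:
  4→8: 4 bp
  8→12: 4 bp
  12→29: 17 bp
  29→40: 11 bp
  40→44: 4 bp
  44→4 (wrap): 55-44+4 = 15 bp

[4,4,4,11,15,17]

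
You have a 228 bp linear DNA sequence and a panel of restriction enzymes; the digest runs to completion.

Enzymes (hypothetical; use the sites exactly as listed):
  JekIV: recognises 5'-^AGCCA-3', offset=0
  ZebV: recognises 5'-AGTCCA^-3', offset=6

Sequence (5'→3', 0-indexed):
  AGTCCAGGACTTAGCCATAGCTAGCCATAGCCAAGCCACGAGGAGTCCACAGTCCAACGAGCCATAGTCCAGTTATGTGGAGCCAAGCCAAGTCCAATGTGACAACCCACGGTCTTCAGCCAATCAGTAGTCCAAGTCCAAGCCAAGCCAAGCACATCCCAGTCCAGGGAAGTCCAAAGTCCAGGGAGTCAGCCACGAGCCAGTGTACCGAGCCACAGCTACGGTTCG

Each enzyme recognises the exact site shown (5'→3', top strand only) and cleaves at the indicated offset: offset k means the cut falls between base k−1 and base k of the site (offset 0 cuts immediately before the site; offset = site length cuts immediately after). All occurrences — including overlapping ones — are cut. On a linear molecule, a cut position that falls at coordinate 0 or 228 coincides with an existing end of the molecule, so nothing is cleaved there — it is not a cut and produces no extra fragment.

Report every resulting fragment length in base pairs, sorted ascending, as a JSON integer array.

[3,5,5,5,6,6,6,6,7,7,7,7,9,10,10,11,12,13,16,17,18,21,21]

Site scan:
  JekIV (AGCCA, off=0): starts [12, 22, 28, 33, 59, 80, 85, 117, 140, 145, 190, 197, 210] → cuts [12, 22, 28, 33, 59, 80, 85, 117, 140, 145, 190, 197, 210]
  ZebV (AGTCCA, off=6): starts [0, 43, 50, 65, 90, 128, 134, 160, 170, 177] → cuts [6, 49, 56, 71, 96, 134, 140, 166, 176, 183]

All cut coordinates (distinct, sorted): [6, 12, 22, 28, 33, 49, 56, 59, 71, 80, 85, 96, 117, 134, 140, 145, 166, 176, 183, 190, 197, 210]

Fragment lengths:
  [0,6): 6 bp
  [6,12): 6 bp
  [12,22): 10 bp
  [22,28): 6 bp
  [28,33): 5 bp
  [33,49): 16 bp
  [49,56): 7 bp
  [56,59): 3 bp
  [59,71): 12 bp
  [71,80): 9 bp
  [80,85): 5 bp
  [85,96): 11 bp
  [96,117): 21 bp
  [117,134): 17 bp
  [134,140): 6 bp
  [140,145): 5 bp
  [145,166): 21 bp
  [166,176): 10 bp
  [176,183): 7 bp
  [183,190): 7 bp
  [190,197): 7 bp
  [197,210): 13 bp
  [210,228): 18 bp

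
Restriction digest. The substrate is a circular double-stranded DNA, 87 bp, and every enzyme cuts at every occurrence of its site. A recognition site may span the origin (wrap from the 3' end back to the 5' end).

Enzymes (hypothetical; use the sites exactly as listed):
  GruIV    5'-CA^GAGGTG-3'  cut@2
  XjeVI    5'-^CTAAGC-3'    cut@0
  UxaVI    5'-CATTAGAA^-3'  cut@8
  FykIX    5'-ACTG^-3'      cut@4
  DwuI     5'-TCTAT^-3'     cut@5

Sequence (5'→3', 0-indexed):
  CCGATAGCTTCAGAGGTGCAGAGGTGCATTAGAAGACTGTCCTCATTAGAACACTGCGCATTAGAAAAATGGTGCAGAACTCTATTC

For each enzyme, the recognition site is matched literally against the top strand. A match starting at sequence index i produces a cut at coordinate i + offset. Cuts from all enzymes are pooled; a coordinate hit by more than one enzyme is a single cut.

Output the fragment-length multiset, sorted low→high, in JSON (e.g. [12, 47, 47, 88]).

[5,5,8,10,12,14,14,19]

Per-enzyme occurrences:
  GruIV CAGAGGTG/2: at [10, 18] ⇒ [12, 20]
  XjeVI (CTAAGC, off=0): no sites
  UxaVI CATTAGAA/8: at [26, 43, 58] ⇒ [34, 51, 66]
  FykIX ACTG/4: at [35, 52] ⇒ [39, 56]
  DwuI TCTAT/5: at [80] ⇒ [85]

All cut coordinates (distinct, sorted): [12, 20, 34, 39, 51, 56, 66, 85]

Fragments:
  12→20: 8 bp
  20→34: 14 bp
  34→39: 5 bp
  39→51: 12 bp
  51→56: 5 bp
  56→66: 10 bp
  66→85: 19 bp
  85→12 (wrap): 87-85+12 = 14 bp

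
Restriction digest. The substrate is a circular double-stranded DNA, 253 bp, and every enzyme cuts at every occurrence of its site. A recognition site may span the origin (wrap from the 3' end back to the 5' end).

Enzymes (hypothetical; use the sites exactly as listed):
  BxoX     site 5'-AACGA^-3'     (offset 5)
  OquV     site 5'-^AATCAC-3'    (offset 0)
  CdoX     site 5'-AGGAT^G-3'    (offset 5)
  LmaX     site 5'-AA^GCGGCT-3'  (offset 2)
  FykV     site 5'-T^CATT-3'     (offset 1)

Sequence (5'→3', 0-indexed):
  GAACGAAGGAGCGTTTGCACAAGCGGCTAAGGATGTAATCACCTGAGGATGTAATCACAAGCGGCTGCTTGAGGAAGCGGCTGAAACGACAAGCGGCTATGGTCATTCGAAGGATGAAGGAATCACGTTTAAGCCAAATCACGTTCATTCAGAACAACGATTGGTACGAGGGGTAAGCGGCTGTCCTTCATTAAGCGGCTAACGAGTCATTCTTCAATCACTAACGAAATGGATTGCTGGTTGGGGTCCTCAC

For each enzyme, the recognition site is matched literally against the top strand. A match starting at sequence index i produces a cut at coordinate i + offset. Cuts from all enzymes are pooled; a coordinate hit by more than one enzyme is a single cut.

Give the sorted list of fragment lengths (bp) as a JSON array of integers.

Per-enzyme occurrences:
  BxoX (AACGA, off=5): starts [1, 84, 155, 200, 222] → cuts [6, 89, 160, 205, 227]
  OquV (AATCAC, off=0): starts [36, 52, 120, 136, 215] → cuts [36, 52, 120, 136, 215]
  CdoX (AGGATG, off=5): starts [29, 45, 110] → cuts [34, 50, 115]
  LmaX (AAGCGGCT, off=2): starts [20, 58, 74, 90, 174, 192] → cuts [22, 60, 76, 92, 176, 194]
  FykV (TCATT, off=1): starts [102, 144, 187, 206] → cuts [103, 145, 188, 207]

All cut coordinates (distinct, sorted): [6, 22, 34, 36, 50, 52, 60, 76, 89, 92, 103, 115, 120, 136, 145, 160, 176, 188, 194, 205, 207, 215, 227]

Fragments:
  6→22: 16 bp
  22→34: 12 bp
  34→36: 2 bp
  36→50: 14 bp
  50→52: 2 bp
  52→60: 8 bp
  60→76: 16 bp
  76→89: 13 bp
  89→92: 3 bp
  92→103: 11 bp
  103→115: 12 bp
  115→120: 5 bp
  120→136: 16 bp
  136→145: 9 bp
  145→160: 15 bp
  160→176: 16 bp
  176→188: 12 bp
  188→194: 6 bp
  194→205: 11 bp
  205→207: 2 bp
  207→215: 8 bp
  215→227: 12 bp
  227→6 (wrap): 253-227+6 = 32 bp

[2,2,2,3,5,6,8,8,9,11,11,12,12,12,12,13,14,15,16,16,16,16,32]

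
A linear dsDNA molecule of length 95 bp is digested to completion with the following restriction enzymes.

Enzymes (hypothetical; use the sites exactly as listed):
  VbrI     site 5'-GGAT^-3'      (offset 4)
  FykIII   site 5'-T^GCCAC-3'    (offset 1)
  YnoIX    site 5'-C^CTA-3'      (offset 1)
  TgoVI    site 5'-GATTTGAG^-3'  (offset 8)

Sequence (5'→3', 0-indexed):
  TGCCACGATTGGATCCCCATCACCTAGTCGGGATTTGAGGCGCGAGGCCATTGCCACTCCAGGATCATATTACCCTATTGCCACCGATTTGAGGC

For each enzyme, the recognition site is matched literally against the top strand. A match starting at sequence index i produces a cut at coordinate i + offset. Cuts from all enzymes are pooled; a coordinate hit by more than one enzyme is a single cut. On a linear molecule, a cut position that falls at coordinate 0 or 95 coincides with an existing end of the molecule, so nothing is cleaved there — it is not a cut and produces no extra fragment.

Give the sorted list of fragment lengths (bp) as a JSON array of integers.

Site scan:
  VbrI GGAT/4: at [10, 30, 61] ⇒ [14, 34, 65]
  FykIII TGCCAC/1: at [0, 51, 78] ⇒ [1, 52, 79]
  YnoIX CCTA/1: at [22, 73] ⇒ [23, 74]
  TgoVI GATTTGAG/8: at [31, 85] ⇒ [39, 93]

Pooled cuts: [1, 14, 23, 34, 39, 52, 65, 74, 79, 93]

Fragments:
  [0,1): 1 bp
  [1,14): 13 bp
  [14,23): 9 bp
  [23,34): 11 bp
  [34,39): 5 bp
  [39,52): 13 bp
  [52,65): 13 bp
  [65,74): 9 bp
  [74,79): 5 bp
  [79,93): 14 bp
  [93,95): 2 bp

[1,2,5,5,9,9,11,13,13,13,14]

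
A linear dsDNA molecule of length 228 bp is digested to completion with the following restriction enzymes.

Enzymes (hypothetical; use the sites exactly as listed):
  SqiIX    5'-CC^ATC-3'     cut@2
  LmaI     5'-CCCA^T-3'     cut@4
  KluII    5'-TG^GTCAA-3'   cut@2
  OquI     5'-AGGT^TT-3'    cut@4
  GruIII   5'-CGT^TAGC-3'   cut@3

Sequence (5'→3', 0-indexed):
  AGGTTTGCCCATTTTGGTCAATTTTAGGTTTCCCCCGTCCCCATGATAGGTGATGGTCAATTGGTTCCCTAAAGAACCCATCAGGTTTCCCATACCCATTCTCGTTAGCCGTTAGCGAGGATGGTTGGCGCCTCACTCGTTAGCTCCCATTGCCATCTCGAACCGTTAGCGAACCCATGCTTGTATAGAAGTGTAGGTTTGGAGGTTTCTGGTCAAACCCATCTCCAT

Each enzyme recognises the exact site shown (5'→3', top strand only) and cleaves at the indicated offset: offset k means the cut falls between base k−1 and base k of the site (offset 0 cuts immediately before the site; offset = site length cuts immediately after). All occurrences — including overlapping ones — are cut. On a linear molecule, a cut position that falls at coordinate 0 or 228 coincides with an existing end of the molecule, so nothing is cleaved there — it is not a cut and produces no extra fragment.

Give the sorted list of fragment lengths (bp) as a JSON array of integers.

[1,1,4,5,5,5,6,6,6,7,7,7,7,8,9,9,11,12,12,13,14,21,24,28]

Scan for sites:
  SqiIX CCATC/2: at [77, 152, 218] ⇒ [79, 154, 220]
  LmaI CCCAT/4: at [7, 39, 76, 88, 94, 145, 173, 217] ⇒ [11, 43, 80, 92, 98, 149, 177, 221]
  KluII TGGTCAA/2: at [14, 53, 209] ⇒ [16, 55, 211]
  OquI AGGTTT/4: at [0, 25, 82, 194, 202] ⇒ [4, 29, 86, 198, 206]
  GruIII CGTTAGC/3: at [102, 109, 137, 163] ⇒ [105, 112, 140, 166]

Pooled cuts: [4, 11, 16, 29, 43, 55, 79, 80, 86, 92, 98, 105, 112, 140, 149, 154, 166, 177, 198, 206, 211, 220, 221]

Fragments:
  [0,4): 4 bp
  [4,11): 7 bp
  [11,16): 5 bp
  [16,29): 13 bp
  [29,43): 14 bp
  [43,55): 12 bp
  [55,79): 24 bp
  [79,80): 1 bp
  [80,86): 6 bp
  [86,92): 6 bp
  [92,98): 6 bp
  [98,105): 7 bp
  [105,112): 7 bp
  [112,140): 28 bp
  [140,149): 9 bp
  [149,154): 5 bp
  [154,166): 12 bp
  [166,177): 11 bp
  [177,198): 21 bp
  [198,206): 8 bp
  [206,211): 5 bp
  [211,220): 9 bp
  [220,221): 1 bp
  [221,228): 7 bp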